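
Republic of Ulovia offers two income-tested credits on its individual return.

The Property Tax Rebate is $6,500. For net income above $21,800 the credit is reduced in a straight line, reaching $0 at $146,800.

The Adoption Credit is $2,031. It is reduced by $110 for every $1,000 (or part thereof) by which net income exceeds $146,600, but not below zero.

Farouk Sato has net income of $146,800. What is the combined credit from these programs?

$1,921

Property Tax Rebate: $146,800 is at or above $146,800, so the credit is $0.
Adoption Credit: income exceeds $146,600 by $200, which is 1 full-or-partial $1,000 increment; reduction = 1 × $110 = $110, leaving $1,921.
Total: $0 + $1,921 = $1,921.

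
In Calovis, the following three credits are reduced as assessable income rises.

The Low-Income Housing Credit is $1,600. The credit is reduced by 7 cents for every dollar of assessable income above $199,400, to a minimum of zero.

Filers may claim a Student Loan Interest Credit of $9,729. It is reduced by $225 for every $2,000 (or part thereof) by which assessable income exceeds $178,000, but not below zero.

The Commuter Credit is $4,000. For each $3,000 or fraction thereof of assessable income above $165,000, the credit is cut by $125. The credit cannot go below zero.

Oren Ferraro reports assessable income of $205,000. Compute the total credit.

$10,037

Low-Income Housing Credit: 7% of the $5,600 excess over $199,400 is $392; credit = $1,600 − $392 = $1,208.
Student Loan Interest Credit: income exceeds $178,000 by $27,000, which is 14 full-or-partial $2,000 increments; reduction = 14 × $225 = $3,150, leaving $6,579.
Commuter Credit: income exceeds $165,000 by $40,000, which is 14 full-or-partial $3,000 increments; reduction = 14 × $125 = $1,750, leaving $2,250.
Total: $1,208 + $6,579 + $2,250 = $10,037.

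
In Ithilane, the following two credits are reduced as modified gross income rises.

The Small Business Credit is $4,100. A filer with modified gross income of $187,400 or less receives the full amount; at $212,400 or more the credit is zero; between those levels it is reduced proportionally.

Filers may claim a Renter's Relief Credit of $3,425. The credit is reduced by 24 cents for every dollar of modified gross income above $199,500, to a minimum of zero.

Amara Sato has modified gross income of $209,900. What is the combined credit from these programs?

$1,339

Small Business Credit: $209,900 is $22,500 into a $25,000 phase-out range, leaving 2,500/25,000 of the credit: $4,100 × 2,500/25,000 = $410.
Renter's Relief Credit: 24% of the $10,400 excess over $199,500 is $2,496; credit = $3,425 − $2,496 = $929.
Total: $410 + $929 = $1,339.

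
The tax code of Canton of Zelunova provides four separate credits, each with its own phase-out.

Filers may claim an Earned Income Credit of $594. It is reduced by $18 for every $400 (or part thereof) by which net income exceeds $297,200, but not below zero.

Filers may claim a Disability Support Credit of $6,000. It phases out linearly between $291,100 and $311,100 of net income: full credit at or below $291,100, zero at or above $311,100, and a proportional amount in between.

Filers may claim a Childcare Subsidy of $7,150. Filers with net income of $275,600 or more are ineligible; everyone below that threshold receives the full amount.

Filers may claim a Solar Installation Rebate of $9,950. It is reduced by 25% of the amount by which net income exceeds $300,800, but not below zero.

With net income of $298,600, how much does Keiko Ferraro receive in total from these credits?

$14,222

Earned Income Credit: income exceeds $297,200 by $1,400, which is 4 full-or-partial $400 increments; reduction = 4 × $18 = $72, leaving $522.
Disability Support Credit: $298,600 is $7,500 into a $20,000 phase-out range, leaving 12,500/20,000 of the credit: $6,000 × 12,500/20,000 = $3,750.
Childcare Subsidy: $298,600 meets or exceeds the $275,600 cutoff, so the credit is $0.
Solar Installation Rebate: $298,600 is at or below the $300,800 threshold, so the full $9,950 applies.
Total: $522 + $3,750 + $0 + $9,950 = $14,222.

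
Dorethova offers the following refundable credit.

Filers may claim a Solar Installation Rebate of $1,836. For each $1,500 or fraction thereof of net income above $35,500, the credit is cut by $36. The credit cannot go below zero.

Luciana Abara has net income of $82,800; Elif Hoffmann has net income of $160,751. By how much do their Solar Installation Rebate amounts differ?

Luciana ($82,800): Solar Installation Rebate: income exceeds $35,500 by $47,300, which is 32 full-or-partial $1,500 increments; reduction = 32 × $36 = $1,152, leaving $684.
Elif ($160,751): Solar Installation Rebate: income exceeds $35,500 by $125,251 → 84 increments × $36 = $3,024 ≥ base, so the credit is $0.
Difference: |$684 − $0| = $684.

$684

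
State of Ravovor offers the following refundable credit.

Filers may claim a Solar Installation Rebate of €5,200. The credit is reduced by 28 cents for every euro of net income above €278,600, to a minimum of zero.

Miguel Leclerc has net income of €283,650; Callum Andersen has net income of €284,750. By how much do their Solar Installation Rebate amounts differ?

€308

Miguel (€283,650): Solar Installation Rebate: 28% of the €5,050 excess over €278,600 is €1,414; credit = €5,200 − €1,414 = €3,786.
Callum (€284,750): Solar Installation Rebate: 28% of the €6,150 excess over €278,600 is €1,722; credit = €5,200 − €1,722 = €3,478.
Difference: |€3,786 − €3,478| = €308.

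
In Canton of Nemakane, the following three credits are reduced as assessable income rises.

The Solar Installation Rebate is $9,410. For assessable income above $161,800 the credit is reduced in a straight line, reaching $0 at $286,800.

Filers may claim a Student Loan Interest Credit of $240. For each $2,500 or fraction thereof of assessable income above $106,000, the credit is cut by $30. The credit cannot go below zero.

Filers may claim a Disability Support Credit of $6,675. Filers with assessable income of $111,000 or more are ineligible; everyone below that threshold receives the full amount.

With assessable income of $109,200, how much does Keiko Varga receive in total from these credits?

Solar Installation Rebate: $109,200 is at or below the $161,800 threshold, so the full $9,410 applies.
Student Loan Interest Credit: income exceeds $106,000 by $3,200, which is 2 full-or-partial $2,500 increments; reduction = 2 × $30 = $60, leaving $180.
Disability Support Credit: $109,200 is below the $111,000 cutoff, so the full $6,675 applies.
Total: $9,410 + $180 + $6,675 = $16,265.

$16,265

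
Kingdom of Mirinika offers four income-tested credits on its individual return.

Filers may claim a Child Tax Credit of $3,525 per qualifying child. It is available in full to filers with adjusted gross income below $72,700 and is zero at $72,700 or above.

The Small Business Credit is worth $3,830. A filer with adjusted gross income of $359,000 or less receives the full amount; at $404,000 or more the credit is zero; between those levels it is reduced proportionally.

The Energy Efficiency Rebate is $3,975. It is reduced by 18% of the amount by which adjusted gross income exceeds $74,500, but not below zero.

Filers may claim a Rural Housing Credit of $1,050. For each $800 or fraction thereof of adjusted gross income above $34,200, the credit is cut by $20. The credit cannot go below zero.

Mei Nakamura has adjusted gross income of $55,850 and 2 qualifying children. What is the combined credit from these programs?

Child Tax Credit: base = 2 × $3,525 = $7,050. $55,850 is below the $72,700 cutoff, so the full $7,050 applies.
Small Business Credit: $55,850 is at or below the $359,000 threshold, so the full $3,830 applies.
Energy Efficiency Rebate: $55,850 is at or below the $74,500 threshold, so the full $3,975 applies.
Rural Housing Credit: income exceeds $34,200 by $21,650, which is 28 full-or-partial $800 increments; reduction = 28 × $20 = $560, leaving $490.
Total: $7,050 + $3,830 + $3,975 + $490 = $15,345.

$15,345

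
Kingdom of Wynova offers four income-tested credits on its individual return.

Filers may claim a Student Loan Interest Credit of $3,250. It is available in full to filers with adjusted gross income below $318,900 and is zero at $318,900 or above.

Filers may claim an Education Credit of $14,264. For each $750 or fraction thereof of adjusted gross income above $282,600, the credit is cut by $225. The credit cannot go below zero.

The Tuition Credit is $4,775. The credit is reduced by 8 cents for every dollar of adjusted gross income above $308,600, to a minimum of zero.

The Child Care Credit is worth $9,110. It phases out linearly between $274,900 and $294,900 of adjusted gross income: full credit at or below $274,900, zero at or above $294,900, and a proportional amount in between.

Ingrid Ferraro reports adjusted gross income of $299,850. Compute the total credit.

$17,114

Student Loan Interest Credit: $299,850 is below the $318,900 cutoff, so the full $3,250 applies.
Education Credit: income exceeds $282,600 by $17,250, which is 23 full-or-partial $750 increments; reduction = 23 × $225 = $5,175, leaving $9,089.
Tuition Credit: $299,850 is at or below the $308,600 threshold, so the full $4,775 applies.
Child Care Credit: $299,850 is at or above $294,900, so the credit is $0.
Total: $3,250 + $9,089 + $4,775 + $0 = $17,114.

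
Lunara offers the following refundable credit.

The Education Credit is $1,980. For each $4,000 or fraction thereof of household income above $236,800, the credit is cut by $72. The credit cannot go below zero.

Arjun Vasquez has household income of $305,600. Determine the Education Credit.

$684

Education Credit: income exceeds $236,800 by $68,800, which is 18 full-or-partial $4,000 increments; reduction = 18 × $72 = $1,296, leaving $684.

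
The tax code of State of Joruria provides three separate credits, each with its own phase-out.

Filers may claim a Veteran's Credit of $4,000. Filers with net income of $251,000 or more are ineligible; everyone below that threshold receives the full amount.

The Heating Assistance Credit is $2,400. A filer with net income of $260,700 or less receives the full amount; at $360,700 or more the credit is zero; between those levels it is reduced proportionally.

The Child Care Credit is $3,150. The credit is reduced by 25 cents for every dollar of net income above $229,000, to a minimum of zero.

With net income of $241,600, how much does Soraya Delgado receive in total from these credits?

$6,400

Veteran's Credit: $241,600 is below the $251,000 cutoff, so the full $4,000 applies.
Heating Assistance Credit: $241,600 is at or below the $260,700 threshold, so the full $2,400 applies.
Child Care Credit: 25% of the $12,600 excess over $229,000 is $3,150 ≥ base, so the credit is $0.
Total: $4,000 + $2,400 + $0 = $6,400.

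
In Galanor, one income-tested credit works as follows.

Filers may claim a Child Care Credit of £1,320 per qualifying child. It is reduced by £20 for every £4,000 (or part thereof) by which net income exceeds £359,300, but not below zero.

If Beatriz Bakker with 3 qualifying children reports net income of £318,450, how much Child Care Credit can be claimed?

Child Care Credit: base = 3 × £1,320 = £3,960. £318,450 is at or below the £359,300 threshold, so the full £3,960 applies.

£3,960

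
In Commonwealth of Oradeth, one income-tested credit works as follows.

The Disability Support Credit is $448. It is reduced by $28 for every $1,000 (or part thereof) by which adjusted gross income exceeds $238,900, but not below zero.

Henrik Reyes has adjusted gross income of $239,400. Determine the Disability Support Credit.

$420

Disability Support Credit: income exceeds $238,900 by $500, which is 1 full-or-partial $1,000 increment; reduction = 1 × $28 = $28, leaving $420.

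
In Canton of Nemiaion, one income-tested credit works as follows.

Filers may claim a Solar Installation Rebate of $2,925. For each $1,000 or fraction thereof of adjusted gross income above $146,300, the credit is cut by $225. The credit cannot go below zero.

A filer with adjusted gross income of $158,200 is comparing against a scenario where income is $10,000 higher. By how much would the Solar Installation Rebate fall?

$225

At $158,200 — income exceeds $146,300 by $11,900, which is 12 full-or-partial $1,000 increments; reduction = 12 × $225 = $2,700, leaving $225.
At $168,200 — income exceeds $146,300 by $21,900 → 22 increments × $225 = $4,950 ≥ base, so the credit is $0.
Lost: $225 − $0 = $225.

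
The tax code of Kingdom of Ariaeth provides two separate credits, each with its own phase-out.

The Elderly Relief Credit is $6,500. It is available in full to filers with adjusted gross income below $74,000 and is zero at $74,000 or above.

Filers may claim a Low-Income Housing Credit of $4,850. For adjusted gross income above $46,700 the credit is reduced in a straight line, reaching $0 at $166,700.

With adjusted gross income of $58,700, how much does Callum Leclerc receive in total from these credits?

$10,865

Elderly Relief Credit: $58,700 is below the $74,000 cutoff, so the full $6,500 applies.
Low-Income Housing Credit: $58,700 is $12,000 into a $120,000 phase-out range, leaving 108,000/120,000 of the credit: $4,850 × 108,000/120,000 = $4,365.
Total: $6,500 + $4,365 = $10,865.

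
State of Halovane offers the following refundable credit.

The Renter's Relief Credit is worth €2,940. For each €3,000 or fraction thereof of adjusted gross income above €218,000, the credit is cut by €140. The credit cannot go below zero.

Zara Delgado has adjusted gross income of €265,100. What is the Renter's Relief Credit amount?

Renter's Relief Credit: income exceeds €218,000 by €47,100, which is 16 full-or-partial €3,000 increments; reduction = 16 × €140 = €2,240, leaving €700.

€700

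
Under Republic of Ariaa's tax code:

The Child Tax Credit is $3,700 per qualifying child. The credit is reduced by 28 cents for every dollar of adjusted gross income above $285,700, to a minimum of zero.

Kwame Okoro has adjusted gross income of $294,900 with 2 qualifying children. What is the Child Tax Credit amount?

$4,824

Child Tax Credit: base = 2 × $3,700 = $7,400. 28% of the $9,200 excess over $285,700 is $2,576; credit = $7,400 − $2,576 = $4,824.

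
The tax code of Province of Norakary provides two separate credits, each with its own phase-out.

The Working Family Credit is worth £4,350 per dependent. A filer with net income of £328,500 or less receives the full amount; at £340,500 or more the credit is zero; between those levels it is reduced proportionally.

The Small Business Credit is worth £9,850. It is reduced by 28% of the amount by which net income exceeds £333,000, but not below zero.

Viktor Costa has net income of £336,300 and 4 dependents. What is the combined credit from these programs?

£15,016

Working Family Credit: base = 4 × £4,350 = £17,400. £336,300 is £7,800 into a £12,000 phase-out range, leaving 4,200/12,000 of the credit: £17,400 × 4,200/12,000 = £6,090.
Small Business Credit: 28% of the £3,300 excess over £333,000 is £924; credit = £9,850 − £924 = £8,926.
Total: £6,090 + £8,926 = £15,016.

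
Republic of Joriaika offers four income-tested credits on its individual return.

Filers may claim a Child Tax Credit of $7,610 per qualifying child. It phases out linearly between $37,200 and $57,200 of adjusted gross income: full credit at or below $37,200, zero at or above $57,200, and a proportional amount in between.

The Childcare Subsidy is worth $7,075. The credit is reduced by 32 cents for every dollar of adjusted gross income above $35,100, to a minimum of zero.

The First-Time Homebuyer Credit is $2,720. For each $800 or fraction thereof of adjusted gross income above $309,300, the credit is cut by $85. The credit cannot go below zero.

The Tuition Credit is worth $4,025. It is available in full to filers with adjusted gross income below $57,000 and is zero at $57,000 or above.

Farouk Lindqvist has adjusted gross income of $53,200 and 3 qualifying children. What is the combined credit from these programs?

$12,594

Child Tax Credit: base = 3 × $7,610 = $22,830. $53,200 is $16,000 into a $20,000 phase-out range, leaving 4,000/20,000 of the credit: $22,830 × 4,000/20,000 = $4,566.
Childcare Subsidy: 32% of the $18,100 excess over $35,100 is $5,792; credit = $7,075 − $5,792 = $1,283.
First-Time Homebuyer Credit: $53,200 is at or below the $309,300 threshold, so the full $2,720 applies.
Tuition Credit: $53,200 is below the $57,000 cutoff, so the full $4,025 applies.
Total: $4,566 + $1,283 + $2,720 + $4,025 = $12,594.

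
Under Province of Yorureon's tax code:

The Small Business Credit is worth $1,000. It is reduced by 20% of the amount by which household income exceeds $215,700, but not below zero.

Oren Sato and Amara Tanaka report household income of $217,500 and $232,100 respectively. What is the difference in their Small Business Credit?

Oren ($217,500): Small Business Credit: 20% of the $1,800 excess over $215,700 is $360; credit = $1,000 − $360 = $640.
Amara ($232,100): Small Business Credit: 20% of the $16,400 excess over $215,700 is $3,280 ≥ base, so the credit is $0.
Difference: |$640 − $0| = $640.

$640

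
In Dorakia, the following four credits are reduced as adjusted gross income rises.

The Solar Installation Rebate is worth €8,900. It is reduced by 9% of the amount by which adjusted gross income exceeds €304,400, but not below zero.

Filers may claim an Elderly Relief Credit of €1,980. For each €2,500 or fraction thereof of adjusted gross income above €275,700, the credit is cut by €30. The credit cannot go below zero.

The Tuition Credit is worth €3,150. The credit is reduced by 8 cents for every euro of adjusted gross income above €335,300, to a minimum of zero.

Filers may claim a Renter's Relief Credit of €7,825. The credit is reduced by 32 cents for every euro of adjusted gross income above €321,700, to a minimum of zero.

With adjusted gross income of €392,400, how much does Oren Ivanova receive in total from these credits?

€1,550

Solar Installation Rebate: 9% of the €88,000 excess over €304,400 is €7,920; credit = €8,900 − €7,920 = €980.
Elderly Relief Credit: income exceeds €275,700 by €116,700, which is 47 full-or-partial €2,500 increments; reduction = 47 × €30 = €1,410, leaving €570.
Tuition Credit: 8% of the €57,100 excess over €335,300 is €4,568 ≥ base, so the credit is €0.
Renter's Relief Credit: 32% of the €70,700 excess over €321,700 is €22,624 ≥ base, so the credit is €0.
Total: €980 + €570 + €0 + €0 = €1,550.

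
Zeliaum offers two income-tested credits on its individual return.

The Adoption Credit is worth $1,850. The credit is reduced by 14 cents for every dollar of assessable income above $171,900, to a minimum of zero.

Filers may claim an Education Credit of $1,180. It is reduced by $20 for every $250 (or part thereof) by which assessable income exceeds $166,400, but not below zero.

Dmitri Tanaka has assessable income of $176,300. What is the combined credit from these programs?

Adoption Credit: 14% of the $4,400 excess over $171,900 is $616; credit = $1,850 − $616 = $1,234.
Education Credit: income exceeds $166,400 by $9,900, which is 40 full-or-partial $250 increments; reduction = 40 × $20 = $800, leaving $380.
Total: $1,234 + $380 = $1,614.

$1,614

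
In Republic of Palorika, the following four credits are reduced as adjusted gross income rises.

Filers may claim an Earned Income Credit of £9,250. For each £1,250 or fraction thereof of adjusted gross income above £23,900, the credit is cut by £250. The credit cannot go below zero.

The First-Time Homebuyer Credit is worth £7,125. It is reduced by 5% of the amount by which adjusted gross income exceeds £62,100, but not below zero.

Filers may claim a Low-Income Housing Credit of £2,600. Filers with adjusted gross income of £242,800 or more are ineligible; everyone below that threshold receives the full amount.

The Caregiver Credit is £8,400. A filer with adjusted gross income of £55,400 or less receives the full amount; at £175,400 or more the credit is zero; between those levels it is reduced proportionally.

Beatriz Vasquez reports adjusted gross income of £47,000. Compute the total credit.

Earned Income Credit: income exceeds £23,900 by £23,100, which is 19 full-or-partial £1,250 increments; reduction = 19 × £250 = £4,750, leaving £4,500.
First-Time Homebuyer Credit: £47,000 is at or below the £62,100 threshold, so the full £7,125 applies.
Low-Income Housing Credit: £47,000 is below the £242,800 cutoff, so the full £2,600 applies.
Caregiver Credit: £47,000 is at or below the £55,400 threshold, so the full £8,400 applies.
Total: £4,500 + £7,125 + £2,600 + £8,400 = £22,625.

£22,625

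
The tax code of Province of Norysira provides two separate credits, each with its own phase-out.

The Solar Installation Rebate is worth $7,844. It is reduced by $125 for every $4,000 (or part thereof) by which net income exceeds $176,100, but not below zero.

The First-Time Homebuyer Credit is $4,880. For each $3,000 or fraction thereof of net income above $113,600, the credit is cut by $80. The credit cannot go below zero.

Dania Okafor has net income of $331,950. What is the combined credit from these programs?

Solar Installation Rebate: income exceeds $176,100 by $155,850, which is 39 full-or-partial $4,000 increments; reduction = 39 × $125 = $4,875, leaving $2,969.
First-Time Homebuyer Credit: income exceeds $113,600 by $218,350 → 73 increments × $80 = $5,840 ≥ base, so the credit is $0.
Total: $2,969 + $0 = $2,969.

$2,969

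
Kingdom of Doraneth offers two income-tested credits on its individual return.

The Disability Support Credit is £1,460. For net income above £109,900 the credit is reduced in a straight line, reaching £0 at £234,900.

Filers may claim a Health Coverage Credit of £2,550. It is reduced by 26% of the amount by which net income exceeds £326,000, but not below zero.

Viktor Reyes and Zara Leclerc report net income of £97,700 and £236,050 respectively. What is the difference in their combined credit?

£1,460

Viktor (£97,700): Disability Support Credit: £97,700 is at or below the £109,900 threshold, so the full £1,460 applies. Health Coverage Credit: £97,700 is at or below the £326,000 threshold, so the full £2,550 applies. total £1,460 + £2,550 = £4,010
Zara (£236,050): Disability Support Credit: £236,050 is at or above £234,900, so the credit is £0. Health Coverage Credit: £236,050 is at or below the £326,000 threshold, so the full £2,550 applies. total £0 + £2,550 = £2,550
Difference: |£4,010 − £2,550| = £1,460.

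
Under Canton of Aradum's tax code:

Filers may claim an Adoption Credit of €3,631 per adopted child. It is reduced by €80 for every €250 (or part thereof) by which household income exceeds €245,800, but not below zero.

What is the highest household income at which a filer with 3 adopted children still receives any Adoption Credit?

Full credit = 3 × €3,631 = €10,893.
After 136 increments the reduction is 136 × €80 = €10,880, leaving €13; one more increment wipes it out. Increment 136 ends at excess 136 × €250 = €34,000, so the highest qualifying income is €245,800 + €34,000 = €279,800.

€279,800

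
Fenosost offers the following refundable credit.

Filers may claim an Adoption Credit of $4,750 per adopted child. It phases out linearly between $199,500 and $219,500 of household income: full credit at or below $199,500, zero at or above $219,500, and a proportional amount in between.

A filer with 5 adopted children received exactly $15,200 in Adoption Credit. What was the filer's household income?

$206,700

Full credit = 5 × $4,750 = $23,750.
$15,200 is 15,200/23,750 of the full $23,750, so 8,550/23,750 of the $20,000 range has been used: income = $199,500 + $20,000 × 8,550/23,750 = $206,700.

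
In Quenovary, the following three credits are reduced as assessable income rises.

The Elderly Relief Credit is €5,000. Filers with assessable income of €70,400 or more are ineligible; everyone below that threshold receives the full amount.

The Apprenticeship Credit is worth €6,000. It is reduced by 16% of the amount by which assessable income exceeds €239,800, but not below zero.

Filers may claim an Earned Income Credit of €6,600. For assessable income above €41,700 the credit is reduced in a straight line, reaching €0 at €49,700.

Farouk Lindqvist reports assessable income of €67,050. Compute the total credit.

Elderly Relief Credit: €67,050 is below the €70,400 cutoff, so the full €5,000 applies.
Apprenticeship Credit: €67,050 is at or below the €239,800 threshold, so the full €6,000 applies.
Earned Income Credit: €67,050 is at or above €49,700, so the credit is €0.
Total: €5,000 + €6,000 + €0 = €11,000.

€11,000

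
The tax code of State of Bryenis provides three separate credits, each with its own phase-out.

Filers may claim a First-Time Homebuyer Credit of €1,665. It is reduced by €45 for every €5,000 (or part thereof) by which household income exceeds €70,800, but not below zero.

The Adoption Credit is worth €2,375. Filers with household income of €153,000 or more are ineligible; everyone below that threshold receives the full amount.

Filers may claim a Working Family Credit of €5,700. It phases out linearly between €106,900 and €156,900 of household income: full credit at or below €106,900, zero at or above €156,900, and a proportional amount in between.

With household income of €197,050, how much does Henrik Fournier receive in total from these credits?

First-Time Homebuyer Credit: income exceeds €70,800 by €126,250, which is 26 full-or-partial €5,000 increments; reduction = 26 × €45 = €1,170, leaving €495.
Adoption Credit: €197,050 meets or exceeds the €153,000 cutoff, so the credit is €0.
Working Family Credit: €197,050 is at or above €156,900, so the credit is €0.
Total: €495 + €0 + €0 = €495.

€495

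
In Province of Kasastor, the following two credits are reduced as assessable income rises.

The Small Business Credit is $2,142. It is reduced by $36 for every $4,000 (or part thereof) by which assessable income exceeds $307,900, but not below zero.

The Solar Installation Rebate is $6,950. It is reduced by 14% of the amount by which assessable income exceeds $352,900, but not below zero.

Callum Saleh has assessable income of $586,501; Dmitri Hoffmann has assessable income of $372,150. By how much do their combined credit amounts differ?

Callum ($586,501): Small Business Credit: income exceeds $307,900 by $278,601 → 70 increments × $36 = $2,520 ≥ base, so the credit is $0. Solar Installation Rebate: 14% of the $233,601 excess over $352,900 is $32,704.14 ≥ base, so the credit is $0. total $0 + $0 = $0
Dmitri ($372,150): Small Business Credit: income exceeds $307,900 by $64,250, which is 17 full-or-partial $4,000 increments; reduction = 17 × $36 = $612, leaving $1,530. Solar Installation Rebate: 14% of the $19,250 excess over $352,900 is $2,695; credit = $6,950 − $2,695 = $4,255. total $1,530 + $4,255 = $5,785
Difference: |$0 − $5,785| = $5,785.

$5,785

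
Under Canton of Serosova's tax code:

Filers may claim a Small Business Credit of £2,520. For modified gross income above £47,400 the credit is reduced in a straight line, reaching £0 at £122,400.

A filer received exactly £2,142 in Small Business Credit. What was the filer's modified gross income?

£58,650

£2,142 is 2,142/2,520 of the full £2,520, so 378/2,520 of the £75,000 range has been used: income = £47,400 + £75,000 × 378/2,520 = £58,650.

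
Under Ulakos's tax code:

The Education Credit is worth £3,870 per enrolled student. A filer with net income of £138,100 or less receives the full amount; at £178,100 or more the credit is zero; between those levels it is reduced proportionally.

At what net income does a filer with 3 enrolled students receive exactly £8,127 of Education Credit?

£150,100

Full credit = 3 × £3,870 = £11,610.
£8,127 is 8,127/11,610 of the full £11,610, so 3,483/11,610 of the £40,000 range has been used: income = £138,100 + £40,000 × 3,483/11,610 = £150,100.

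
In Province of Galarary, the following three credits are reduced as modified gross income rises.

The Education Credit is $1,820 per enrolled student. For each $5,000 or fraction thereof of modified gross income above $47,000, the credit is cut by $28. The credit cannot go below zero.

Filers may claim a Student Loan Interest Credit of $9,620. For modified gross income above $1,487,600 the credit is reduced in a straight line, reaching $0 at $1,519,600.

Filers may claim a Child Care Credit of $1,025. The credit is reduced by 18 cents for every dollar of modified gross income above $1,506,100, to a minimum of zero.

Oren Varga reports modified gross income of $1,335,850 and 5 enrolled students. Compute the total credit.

$12,521

Education Credit: base = 5 × $1,820 = $9,100. income exceeds $47,000 by $1,288,850, which is 258 full-or-partial $5,000 increments; reduction = 258 × $28 = $7,224, leaving $1,876.
Student Loan Interest Credit: $1,335,850 is at or below the $1,487,600 threshold, so the full $9,620 applies.
Child Care Credit: $1,335,850 is at or below the $1,506,100 threshold, so the full $1,025 applies.
Total: $1,876 + $9,620 + $1,025 = $12,521.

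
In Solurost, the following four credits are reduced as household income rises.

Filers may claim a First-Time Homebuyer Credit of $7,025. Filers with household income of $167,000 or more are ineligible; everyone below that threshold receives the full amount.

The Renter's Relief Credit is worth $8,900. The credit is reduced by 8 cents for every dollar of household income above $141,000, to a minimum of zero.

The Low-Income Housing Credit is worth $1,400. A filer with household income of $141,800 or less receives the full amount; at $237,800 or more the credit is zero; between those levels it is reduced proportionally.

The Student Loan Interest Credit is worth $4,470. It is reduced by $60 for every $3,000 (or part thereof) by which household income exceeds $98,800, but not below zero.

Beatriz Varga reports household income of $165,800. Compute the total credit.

First-Time Homebuyer Credit: $165,800 is below the $167,000 cutoff, so the full $7,025 applies.
Renter's Relief Credit: 8% of the $24,800 excess over $141,000 is $1,984; credit = $8,900 − $1,984 = $6,916.
Low-Income Housing Credit: $165,800 is $24,000 into a $96,000 phase-out range, leaving 72,000/96,000 of the credit: $1,400 × 72,000/96,000 = $1,050.
Student Loan Interest Credit: income exceeds $98,800 by $67,000, which is 23 full-or-partial $3,000 increments; reduction = 23 × $60 = $1,380, leaving $3,090.
Total: $7,025 + $6,916 + $1,050 + $3,090 = $18,081.

$18,081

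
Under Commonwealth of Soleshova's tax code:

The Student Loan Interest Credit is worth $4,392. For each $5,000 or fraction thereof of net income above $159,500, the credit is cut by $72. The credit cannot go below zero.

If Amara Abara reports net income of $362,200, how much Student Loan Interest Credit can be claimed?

$1,440

Student Loan Interest Credit: income exceeds $159,500 by $202,700, which is 41 full-or-partial $5,000 increments; reduction = 41 × $72 = $2,952, leaving $1,440.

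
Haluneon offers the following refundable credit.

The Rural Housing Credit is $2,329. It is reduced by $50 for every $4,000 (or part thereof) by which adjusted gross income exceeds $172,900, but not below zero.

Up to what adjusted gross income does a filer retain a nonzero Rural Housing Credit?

After 46 increments the reduction is 46 × $50 = $2,300, leaving $29; one more increment wipes it out. Increment 46 ends at excess 46 × $4,000 = $184,000, so the highest qualifying income is $172,900 + $184,000 = $356,900.

$356,900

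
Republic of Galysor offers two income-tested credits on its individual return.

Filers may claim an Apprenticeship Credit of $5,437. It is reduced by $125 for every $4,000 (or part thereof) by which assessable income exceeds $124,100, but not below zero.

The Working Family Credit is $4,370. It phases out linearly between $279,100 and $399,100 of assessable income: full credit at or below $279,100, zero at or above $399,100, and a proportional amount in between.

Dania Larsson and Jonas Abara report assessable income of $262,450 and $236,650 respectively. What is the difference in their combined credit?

Dania ($262,450): Apprenticeship Credit: income exceeds $124,100 by $138,350, which is 35 full-or-partial $4,000 increments; reduction = 35 × $125 = $4,375, leaving $1,062. Working Family Credit: $262,450 is at or below the $279,100 threshold, so the full $4,370 applies. total $1,062 + $4,370 = $5,432
Jonas ($236,650): Apprenticeship Credit: income exceeds $124,100 by $112,550, which is 29 full-or-partial $4,000 increments; reduction = 29 × $125 = $3,625, leaving $1,812. Working Family Credit: $236,650 is at or below the $279,100 threshold, so the full $4,370 applies. total $1,812 + $4,370 = $6,182
Difference: |$5,432 − $6,182| = $750.

$750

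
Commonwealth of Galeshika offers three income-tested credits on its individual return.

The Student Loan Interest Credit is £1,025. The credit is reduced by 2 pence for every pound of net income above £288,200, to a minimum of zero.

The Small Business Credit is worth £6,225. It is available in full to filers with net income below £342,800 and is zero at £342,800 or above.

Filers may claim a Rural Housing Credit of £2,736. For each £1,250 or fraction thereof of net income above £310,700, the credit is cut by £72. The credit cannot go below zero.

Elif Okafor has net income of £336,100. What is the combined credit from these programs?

£7,516

Student Loan Interest Credit: 2% of the £47,900 excess over £288,200 is £958; credit = £1,025 − £958 = £67.
Small Business Credit: £336,100 is below the £342,800 cutoff, so the full £6,225 applies.
Rural Housing Credit: income exceeds £310,700 by £25,400, which is 21 full-or-partial £1,250 increments; reduction = 21 × £72 = £1,512, leaving £1,224.
Total: £67 + £6,225 + £1,224 = £7,516.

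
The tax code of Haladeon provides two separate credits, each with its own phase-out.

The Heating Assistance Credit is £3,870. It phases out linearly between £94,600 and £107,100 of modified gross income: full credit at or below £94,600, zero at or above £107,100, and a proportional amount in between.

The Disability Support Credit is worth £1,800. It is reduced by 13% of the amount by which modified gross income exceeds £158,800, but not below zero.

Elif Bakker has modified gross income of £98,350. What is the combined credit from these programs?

£4,509

Heating Assistance Credit: £98,350 is £3,750 into a £12,500 phase-out range, leaving 8,750/12,500 of the credit: £3,870 × 8,750/12,500 = £2,709.
Disability Support Credit: £98,350 is at or below the £158,800 threshold, so the full £1,800 applies.
Total: £2,709 + £1,800 = £4,509.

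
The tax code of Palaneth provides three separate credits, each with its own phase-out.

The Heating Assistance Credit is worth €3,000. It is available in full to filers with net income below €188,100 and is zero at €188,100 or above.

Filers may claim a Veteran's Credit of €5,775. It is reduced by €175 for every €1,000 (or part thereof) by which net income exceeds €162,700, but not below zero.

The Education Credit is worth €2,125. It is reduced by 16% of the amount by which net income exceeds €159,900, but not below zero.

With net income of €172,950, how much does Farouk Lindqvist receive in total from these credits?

€6,887

Heating Assistance Credit: €172,950 is below the €188,100 cutoff, so the full €3,000 applies.
Veteran's Credit: income exceeds €162,700 by €10,250, which is 11 full-or-partial €1,000 increments; reduction = 11 × €175 = €1,925, leaving €3,850.
Education Credit: 16% of the €13,050 excess over €159,900 is €2,088; credit = €2,125 − €2,088 = €37.
Total: €3,000 + €3,850 + €37 = €6,887.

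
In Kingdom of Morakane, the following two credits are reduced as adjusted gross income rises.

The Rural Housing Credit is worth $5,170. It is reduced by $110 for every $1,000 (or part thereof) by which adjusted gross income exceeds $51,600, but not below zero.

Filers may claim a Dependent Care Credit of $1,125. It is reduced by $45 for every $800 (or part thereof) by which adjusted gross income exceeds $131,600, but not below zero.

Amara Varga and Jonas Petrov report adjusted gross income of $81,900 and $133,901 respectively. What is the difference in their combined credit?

$1,895

Amara ($81,900): Rural Housing Credit: income exceeds $51,600 by $30,300, which is 31 full-or-partial $1,000 increments; reduction = 31 × $110 = $3,410, leaving $1,760. Dependent Care Credit: $81,900 is at or below the $131,600 threshold, so the full $1,125 applies. total $1,760 + $1,125 = $2,885
Jonas ($133,901): Rural Housing Credit: income exceeds $51,600 by $82,301 → 83 increments × $110 = $9,130 ≥ base, so the credit is $0. Dependent Care Credit: income exceeds $131,600 by $2,301, which is 3 full-or-partial $800 increments; reduction = 3 × $45 = $135, leaving $990. total $0 + $990 = $990
Difference: |$2,885 − $990| = $1,895.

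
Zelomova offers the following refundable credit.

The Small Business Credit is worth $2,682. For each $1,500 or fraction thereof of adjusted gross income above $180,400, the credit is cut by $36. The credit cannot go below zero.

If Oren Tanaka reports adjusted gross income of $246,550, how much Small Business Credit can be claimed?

Small Business Credit: income exceeds $180,400 by $66,150, which is 45 full-or-partial $1,500 increments; reduction = 45 × $36 = $1,620, leaving $1,062.

$1,062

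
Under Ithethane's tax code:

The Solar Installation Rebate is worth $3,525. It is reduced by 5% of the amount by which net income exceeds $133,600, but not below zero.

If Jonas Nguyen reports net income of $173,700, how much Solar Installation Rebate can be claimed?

$1,520

Solar Installation Rebate: 5% of the $40,100 excess over $133,600 is $2,005; credit = $3,525 − $2,005 = $1,520.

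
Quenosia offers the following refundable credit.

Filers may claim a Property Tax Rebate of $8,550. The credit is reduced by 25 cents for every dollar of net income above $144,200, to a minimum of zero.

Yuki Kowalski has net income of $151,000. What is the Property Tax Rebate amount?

Property Tax Rebate: 25% of the $6,800 excess over $144,200 is $1,700; credit = $8,550 − $1,700 = $6,850.

$6,850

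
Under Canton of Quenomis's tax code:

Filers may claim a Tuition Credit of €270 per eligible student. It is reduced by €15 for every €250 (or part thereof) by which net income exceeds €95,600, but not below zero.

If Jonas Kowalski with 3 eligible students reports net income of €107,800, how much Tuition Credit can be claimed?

Tuition Credit: base = 3 × €270 = €810. income exceeds €95,600 by €12,200, which is 49 full-or-partial €250 increments; reduction = 49 × €15 = €735, leaving €75.

€75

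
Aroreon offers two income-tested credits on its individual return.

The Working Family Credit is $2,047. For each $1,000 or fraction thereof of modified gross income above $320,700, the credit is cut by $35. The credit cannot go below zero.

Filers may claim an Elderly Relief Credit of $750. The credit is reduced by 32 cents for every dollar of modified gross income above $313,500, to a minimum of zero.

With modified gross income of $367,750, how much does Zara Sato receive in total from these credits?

Working Family Credit: income exceeds $320,700 by $47,050, which is 48 full-or-partial $1,000 increments; reduction = 48 × $35 = $1,680, leaving $367.
Elderly Relief Credit: 32% of the $54,250 excess over $313,500 is $17,360 ≥ base, so the credit is $0.
Total: $367 + $0 = $367.

$367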